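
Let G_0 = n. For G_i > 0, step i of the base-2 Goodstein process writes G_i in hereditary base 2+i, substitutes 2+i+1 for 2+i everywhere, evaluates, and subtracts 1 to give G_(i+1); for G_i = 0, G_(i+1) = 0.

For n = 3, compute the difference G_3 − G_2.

3 —HB2→ 2 + 1 —bump→ 3 + 1 = 4 —(−1)→ 3
3 —HB3→ 3 —bump→ 4 = 4 —(−1)→ 3
3 —HB4→ 3 —bump→ 3 = 3 —(−1)→ 2

-1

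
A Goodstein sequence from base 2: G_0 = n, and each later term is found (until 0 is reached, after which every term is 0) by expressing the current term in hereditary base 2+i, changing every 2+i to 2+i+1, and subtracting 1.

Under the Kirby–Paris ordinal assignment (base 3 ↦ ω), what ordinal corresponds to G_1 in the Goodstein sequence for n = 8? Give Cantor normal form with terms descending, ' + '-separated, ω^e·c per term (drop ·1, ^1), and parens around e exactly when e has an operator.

ω^ω·2 + ω^2·2 + ω·2 + 2

G_0 = 8. HB_2(8) = 2^(2 + 1). Bump = 81. G_1 = 80.
G_1 = 80. HB_3(80) = 2·3^3 + 2·3^2 + 2·3 + 2. Bump = 554. G_2 = 553.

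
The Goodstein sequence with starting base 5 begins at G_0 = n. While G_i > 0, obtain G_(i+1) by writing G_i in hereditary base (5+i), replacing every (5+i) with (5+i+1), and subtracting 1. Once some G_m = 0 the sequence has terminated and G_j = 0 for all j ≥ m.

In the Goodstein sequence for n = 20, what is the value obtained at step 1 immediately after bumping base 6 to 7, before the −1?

26

[0] 20 ≡ 4·5 (base 5). Lift 6: 24. −1: 23.
[1] 23 ≡ 3·6 + 5 (base 6). Lift 7: 26. −1: 25.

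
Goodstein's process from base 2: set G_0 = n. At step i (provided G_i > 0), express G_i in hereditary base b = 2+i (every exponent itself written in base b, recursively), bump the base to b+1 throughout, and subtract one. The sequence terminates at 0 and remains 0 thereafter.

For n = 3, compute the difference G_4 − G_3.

-1

i=0: 3 = 2 + 1 (b=2); 2→3: 3 + 1 = 4; 4−1 = 3
i=1: 3 = 3 (b=3); 3→4: 4 = 4; 4−1 = 3
i=2: 3 = 3 (b=4); 4→5: 3 = 3; 3−1 = 2
i=3: 2 = 2 (b=5); 5→6: 2 = 2; 2−1 = 1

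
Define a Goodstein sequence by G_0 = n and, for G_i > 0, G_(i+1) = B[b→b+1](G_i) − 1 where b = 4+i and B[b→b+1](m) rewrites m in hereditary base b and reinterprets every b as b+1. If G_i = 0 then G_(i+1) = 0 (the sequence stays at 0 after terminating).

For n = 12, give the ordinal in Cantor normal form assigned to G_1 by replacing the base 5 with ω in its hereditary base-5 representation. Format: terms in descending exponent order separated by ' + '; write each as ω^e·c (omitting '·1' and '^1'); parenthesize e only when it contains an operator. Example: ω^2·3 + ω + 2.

G_0 = 12. HB_4(12) = 3·4. Bump = 15. G_1 = 14.
G_1 = 14. HB_5(14) = 2·5 + 4. Bump = 16. G_2 = 15.

ω·2 + 4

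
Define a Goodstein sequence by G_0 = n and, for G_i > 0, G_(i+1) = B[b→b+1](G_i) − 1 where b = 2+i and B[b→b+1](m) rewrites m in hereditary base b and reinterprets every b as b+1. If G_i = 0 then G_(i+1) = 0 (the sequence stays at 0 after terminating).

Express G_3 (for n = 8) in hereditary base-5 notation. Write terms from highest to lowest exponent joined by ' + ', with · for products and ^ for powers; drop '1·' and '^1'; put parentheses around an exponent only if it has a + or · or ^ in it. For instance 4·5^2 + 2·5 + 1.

2·5^5 + 2·5^2 + 2·5

base 2: 8 = 2^(2 + 1); at 3: 3^(3 + 1) = 81; next = 80
base 3: 80 = 2·3^3 + 2·3^2 + 2·3 + 2; at 4: 2·4^4 + 2·4^2 + 2·4 + 2 = 554; next = 553
base 4: 553 = 2·4^4 + 2·4^2 + 2·4 + 1; at 5: 2·5^5 + 2·5^2 + 2·5 + 1 = 6311; next = 6310
base 5: 6310 = 2·5^5 + 2·5^2 + 2·5; at 6: 2·6^6 + 2·6^2 + 2·6 = 93396; next = 93395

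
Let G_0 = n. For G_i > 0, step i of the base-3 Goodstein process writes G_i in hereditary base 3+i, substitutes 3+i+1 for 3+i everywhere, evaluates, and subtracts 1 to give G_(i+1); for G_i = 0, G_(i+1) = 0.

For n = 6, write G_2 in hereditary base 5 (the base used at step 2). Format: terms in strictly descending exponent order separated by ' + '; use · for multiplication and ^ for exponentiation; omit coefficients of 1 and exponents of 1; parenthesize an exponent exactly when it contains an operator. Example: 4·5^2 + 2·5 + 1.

(0) 6|_3 = 2·3 ↦ 2·4|_4 = 8 ⇒ 7
(1) 7|_4 = 4 + 3 ↦ 5 + 3|_5 = 8 ⇒ 7
(2) 7|_5 = 5 + 2 ↦ 6 + 2|_6 = 8 ⇒ 7

5 + 2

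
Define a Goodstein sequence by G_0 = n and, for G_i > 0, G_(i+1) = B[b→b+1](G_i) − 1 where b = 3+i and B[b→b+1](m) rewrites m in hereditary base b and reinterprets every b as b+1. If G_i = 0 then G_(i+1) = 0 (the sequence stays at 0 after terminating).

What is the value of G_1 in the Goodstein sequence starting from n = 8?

base 3: 8 = 2·3 + 2; at 4: 2·4 + 2 = 10; next = 9
base 4: 9 = 2·4 + 1; at 5: 2·5 + 1 = 11; next = 10

9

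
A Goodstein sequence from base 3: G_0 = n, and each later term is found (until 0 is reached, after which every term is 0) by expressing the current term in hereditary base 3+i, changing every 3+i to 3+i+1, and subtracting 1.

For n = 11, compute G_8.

55

base 3: 11 = 3^2 + 2; at 4: 4^2 + 2 = 18; next = 17
base 4: 17 = 4^2 + 1; at 5: 5^2 + 1 = 26; next = 25
base 5: 25 = 5^2; at 6: 6^2 = 36; next = 35
base 6: 35 = 5·6 + 5; at 7: 5·7 + 5 = 40; next = 39
base 7: 39 = 5·7 + 4; at 8: 5·8 + 4 = 44; next = 43
base 8: 43 = 5·8 + 3; at 9: 5·9 + 3 = 48; next = 47
base 9: 47 = 5·9 + 2; at 10: 5·10 + 2 = 52; next = 51
base 10: 51 = 5·10 + 1; at 11: 5·11 + 1 = 56; next = 55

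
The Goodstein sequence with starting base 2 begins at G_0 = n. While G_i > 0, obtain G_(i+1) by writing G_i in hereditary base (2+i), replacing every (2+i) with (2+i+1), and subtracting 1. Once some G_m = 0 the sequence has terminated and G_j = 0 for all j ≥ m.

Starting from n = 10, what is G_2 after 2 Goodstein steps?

1025

i=0: 10 = 2^(2 + 1) + 2 (b=2); 2→3: 3^(3 + 1) + 3 = 84; 84−1 = 83
i=1: 83 = 3^(3 + 1) + 2 (b=3); 3→4: 4^(4 + 1) + 2 = 1026; 1026−1 = 1025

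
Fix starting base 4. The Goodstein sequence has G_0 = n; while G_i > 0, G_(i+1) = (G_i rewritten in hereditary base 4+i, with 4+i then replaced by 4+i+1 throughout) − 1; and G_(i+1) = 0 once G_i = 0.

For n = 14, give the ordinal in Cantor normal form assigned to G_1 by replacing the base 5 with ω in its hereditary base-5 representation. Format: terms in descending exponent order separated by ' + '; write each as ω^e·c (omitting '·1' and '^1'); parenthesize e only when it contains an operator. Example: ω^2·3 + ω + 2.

ω·3 + 1

G_0 = 14. HB_4(14) = 3·4 + 2. Bump = 17. G_1 = 16.
G_1 = 16. HB_5(16) = 3·5 + 1. Bump = 19. G_2 = 18.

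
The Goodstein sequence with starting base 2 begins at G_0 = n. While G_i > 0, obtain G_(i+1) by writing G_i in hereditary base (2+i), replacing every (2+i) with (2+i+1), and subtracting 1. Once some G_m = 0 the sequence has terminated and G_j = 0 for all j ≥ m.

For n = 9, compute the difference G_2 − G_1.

942

i=0: 9 = 2^(2 + 1) + 1 (b=2); 2→3: 3^(3 + 1) + 1 = 82; 82−1 = 81
i=1: 81 = 3^(3 + 1) (b=3); 3→4: 4^(4 + 1) = 1024; 1024−1 = 1023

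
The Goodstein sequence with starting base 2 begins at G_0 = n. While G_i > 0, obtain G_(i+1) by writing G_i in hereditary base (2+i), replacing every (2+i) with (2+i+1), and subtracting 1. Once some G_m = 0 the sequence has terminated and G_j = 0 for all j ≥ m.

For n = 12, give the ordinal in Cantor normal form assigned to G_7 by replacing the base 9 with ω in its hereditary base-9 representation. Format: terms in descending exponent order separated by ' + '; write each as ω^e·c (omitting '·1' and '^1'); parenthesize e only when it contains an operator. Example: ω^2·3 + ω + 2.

ω^(ω + 1) + ω^2·2 + ω + 2

step 0: 12 = 2^(2 + 1) + 2^2; sub 3 for 2: 3^(3 + 1) + 3^3; = 108; G_1 = 108−1 = 107
step 1: 107 = 3^(3 + 1) + 2·3^2 + 2·3 + 2; sub 4 for 3: 4^(4 + 1) + 2·4^2 + 2·4 + 2; = 1066; G_2 = 1066−1 = 1065
step 2: 1065 = 4^(4 + 1) + 2·4^2 + 2·4 + 1; sub 5 for 4: 5^(5 + 1) + 2·5^2 + 2·5 + 1; = 15686; G_3 = 15686−1 = 15685
step 3: 15685 = 5^(5 + 1) + 2·5^2 + 2·5; sub 6 for 5: 6^(6 + 1) + 2·6^2 + 2·6; = 280020; G_4 = 280020−1 = 280019
step 4: 280019 = 6^(6 + 1) + 2·6^2 + 6 + 5; sub 7 for 6: 7^(7 + 1) + 2·7^2 + 7 + 5; = 5764911; G_5 = 5764911−1 = 5764910
step 5: 5764910 = 7^(7 + 1) + 2·7^2 + 7 + 4; sub 8 for 7: 8^(8 + 1) + 2·8^2 + 8 + 4; = 134217868; G_6 = 134217868−1 = 134217867
step 6: 134217867 = 8^(8 + 1) + 2·8^2 + 8 + 3; sub 9 for 8: 9^(9 + 1) + 2·9^2 + 9 + 3; = 3486784575; G_7 = 3486784575−1 = 3486784574
step 7: 3486784574 = 9^(9 + 1) + 2·9^2 + 9 + 2; sub 10 for 9: 10^(10 + 1) + 2·10^2 + 10 + 2; = 100000000212; G_8 = 100000000212−1 = 100000000211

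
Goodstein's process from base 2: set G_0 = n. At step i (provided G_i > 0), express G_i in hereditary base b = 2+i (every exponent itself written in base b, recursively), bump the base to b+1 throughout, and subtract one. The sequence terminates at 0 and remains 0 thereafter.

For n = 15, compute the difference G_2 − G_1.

step 0: 15 = 2^(2 + 1) + 2^2 + 2 + 1; sub 3 for 2: 3^(3 + 1) + 3^3 + 3 + 1; = 112; G_1 = 112−1 = 111
step 1: 111 = 3^(3 + 1) + 3^3 + 3; sub 4 for 3: 4^(4 + 1) + 4^4 + 4; = 1284; G_2 = 1284−1 = 1283

1172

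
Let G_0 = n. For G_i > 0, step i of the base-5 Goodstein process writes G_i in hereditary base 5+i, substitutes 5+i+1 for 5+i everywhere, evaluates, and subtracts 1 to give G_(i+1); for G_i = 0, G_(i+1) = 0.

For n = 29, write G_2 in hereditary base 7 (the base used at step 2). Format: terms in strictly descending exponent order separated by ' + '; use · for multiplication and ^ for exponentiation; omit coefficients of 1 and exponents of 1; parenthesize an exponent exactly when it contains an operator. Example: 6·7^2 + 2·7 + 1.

base 5: 29 = 5^2 + 4; at 6: 6^2 + 4 = 40; next = 39
base 6: 39 = 6^2 + 3; at 7: 7^2 + 3 = 52; next = 51
base 7: 51 = 7^2 + 2; at 8: 8^2 + 2 = 66; next = 65

7^2 + 2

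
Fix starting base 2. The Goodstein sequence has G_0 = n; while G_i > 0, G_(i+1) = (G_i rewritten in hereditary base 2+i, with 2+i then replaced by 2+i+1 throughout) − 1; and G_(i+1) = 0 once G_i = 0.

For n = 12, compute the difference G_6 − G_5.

i=0: 12 = 2^(2 + 1) + 2^2 (b=2); 2→3: 3^(3 + 1) + 3^3 = 108; 108−1 = 107
i=1: 107 = 3^(3 + 1) + 2·3^2 + 2·3 + 2 (b=3); 3→4: 4^(4 + 1) + 2·4^2 + 2·4 + 2 = 1066; 1066−1 = 1065
i=2: 1065 = 4^(4 + 1) + 2·4^2 + 2·4 + 1 (b=4); 4→5: 5^(5 + 1) + 2·5^2 + 2·5 + 1 = 15686; 15686−1 = 15685
i=3: 15685 = 5^(5 + 1) + 2·5^2 + 2·5 (b=5); 5→6: 6^(6 + 1) + 2·6^2 + 2·6 = 280020; 280020−1 = 280019
i=4: 280019 = 6^(6 + 1) + 2·6^2 + 6 + 5 (b=6); 6→7: 7^(7 + 1) + 2·7^2 + 7 + 5 = 5764911; 5764911−1 = 5764910
i=5: 5764910 = 7^(7 + 1) + 2·7^2 + 7 + 4 (b=7); 7→8: 8^(8 + 1) + 2·8^2 + 8 + 4 = 134217868; 134217868−1 = 134217867

128452957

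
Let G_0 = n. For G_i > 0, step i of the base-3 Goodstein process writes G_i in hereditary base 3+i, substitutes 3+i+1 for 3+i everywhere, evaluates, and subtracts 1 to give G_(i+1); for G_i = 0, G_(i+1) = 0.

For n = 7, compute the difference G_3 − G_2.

[0] 7 ≡ 2·3 + 1 (base 3). Lift 4: 9. −1: 8.
[1] 8 ≡ 2·4 (base 4). Lift 5: 10. −1: 9.
[2] 9 ≡ 5 + 4 (base 5). Lift 6: 10. −1: 9.

0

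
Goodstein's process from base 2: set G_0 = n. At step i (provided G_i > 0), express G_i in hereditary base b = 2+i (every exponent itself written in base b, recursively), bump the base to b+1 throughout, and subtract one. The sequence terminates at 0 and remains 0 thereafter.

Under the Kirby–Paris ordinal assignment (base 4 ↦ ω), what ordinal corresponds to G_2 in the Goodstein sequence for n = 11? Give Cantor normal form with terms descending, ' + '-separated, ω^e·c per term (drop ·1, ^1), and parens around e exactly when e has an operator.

base 2: 11 = 2^(2 + 1) + 2 + 1; at 3: 3^(3 + 1) + 3 + 1 = 85; next = 84
base 3: 84 = 3^(3 + 1) + 3; at 4: 4^(4 + 1) + 4 = 1028; next = 1027

ω^(ω + 1) + 3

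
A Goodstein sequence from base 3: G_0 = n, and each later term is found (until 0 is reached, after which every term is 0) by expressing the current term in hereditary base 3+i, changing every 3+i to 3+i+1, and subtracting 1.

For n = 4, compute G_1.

4

G_0 = 4. HB_3(4) = 3 + 1. Bump = 5. G_1 = 4.
G_1 = 4. HB_4(4) = 4. Bump = 5. G_2 = 4.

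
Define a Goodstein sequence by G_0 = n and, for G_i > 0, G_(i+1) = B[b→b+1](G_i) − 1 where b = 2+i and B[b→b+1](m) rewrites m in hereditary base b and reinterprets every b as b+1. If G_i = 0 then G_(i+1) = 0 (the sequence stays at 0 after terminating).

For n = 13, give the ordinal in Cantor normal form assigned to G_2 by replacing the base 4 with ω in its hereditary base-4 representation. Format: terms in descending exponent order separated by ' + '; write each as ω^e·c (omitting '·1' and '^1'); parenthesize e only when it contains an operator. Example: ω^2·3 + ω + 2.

[0] 13 ≡ 2^(2 + 1) + 2^2 + 1 (base 2). Lift 3: 109. −1: 108.
[1] 108 ≡ 3^(3 + 1) + 3^3 (base 3). Lift 4: 1280. −1: 1279.

ω^(ω + 1) + ω^3·3 + ω^2·3 + ω·3 + 3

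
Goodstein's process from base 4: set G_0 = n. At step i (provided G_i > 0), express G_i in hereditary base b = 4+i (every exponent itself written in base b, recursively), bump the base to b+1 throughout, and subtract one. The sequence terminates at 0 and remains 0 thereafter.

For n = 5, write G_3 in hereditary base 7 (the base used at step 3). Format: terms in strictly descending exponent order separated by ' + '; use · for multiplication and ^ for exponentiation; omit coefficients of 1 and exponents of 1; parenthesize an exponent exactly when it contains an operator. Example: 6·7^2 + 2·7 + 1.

4

5 —HB4→ 4 + 1 —bump→ 5 + 1 = 6 —(−1)→ 5
5 —HB5→ 5 —bump→ 6 = 6 —(−1)→ 5
5 —HB6→ 5 —bump→ 5 = 5 —(−1)→ 4
4 —HB7→ 4 —bump→ 4 = 4 —(−1)→ 3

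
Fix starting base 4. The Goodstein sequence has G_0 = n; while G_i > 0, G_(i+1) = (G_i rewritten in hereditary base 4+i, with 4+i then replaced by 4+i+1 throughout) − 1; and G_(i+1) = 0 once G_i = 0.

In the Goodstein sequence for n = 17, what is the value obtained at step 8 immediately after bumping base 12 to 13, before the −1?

(0) 17|_4 = 4^2 + 1 ↦ 5^2 + 1|_5 = 26 ⇒ 25
(1) 25|_5 = 5^2 ↦ 6^2|_6 = 36 ⇒ 35
(2) 35|_6 = 5·6 + 5 ↦ 5·7 + 5|_7 = 40 ⇒ 39
(3) 39|_7 = 5·7 + 4 ↦ 5·8 + 4|_8 = 44 ⇒ 43
(4) 43|_8 = 5·8 + 3 ↦ 5·9 + 3|_9 = 48 ⇒ 47
(5) 47|_9 = 5·9 + 2 ↦ 5·10 + 2|_10 = 52 ⇒ 51
(6) 51|_10 = 5·10 + 1 ↦ 5·11 + 1|_11 = 56 ⇒ 55
(7) 55|_11 = 5·11 ↦ 5·12|_12 = 60 ⇒ 59

63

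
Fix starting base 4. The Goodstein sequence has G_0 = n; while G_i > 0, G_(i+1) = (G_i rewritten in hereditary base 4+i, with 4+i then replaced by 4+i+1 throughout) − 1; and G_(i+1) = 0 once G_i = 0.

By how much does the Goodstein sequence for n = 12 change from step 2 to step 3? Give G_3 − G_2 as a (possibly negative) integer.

1

(0) 12|_4 = 3·4 ↦ 3·5|_5 = 15 ⇒ 14
(1) 14|_5 = 2·5 + 4 ↦ 2·6 + 4|_6 = 16 ⇒ 15
(2) 15|_6 = 2·6 + 3 ↦ 2·7 + 3|_7 = 17 ⇒ 16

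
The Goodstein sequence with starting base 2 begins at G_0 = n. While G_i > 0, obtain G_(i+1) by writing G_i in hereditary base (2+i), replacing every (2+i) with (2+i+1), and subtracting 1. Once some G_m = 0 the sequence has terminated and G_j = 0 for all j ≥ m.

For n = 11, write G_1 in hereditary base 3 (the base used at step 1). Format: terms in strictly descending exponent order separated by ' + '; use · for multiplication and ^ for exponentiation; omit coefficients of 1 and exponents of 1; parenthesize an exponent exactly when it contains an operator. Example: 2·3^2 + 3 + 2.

3^(3 + 1) + 3

G_0 = 11. HB_2(11) = 2^(2 + 1) + 2 + 1. Bump = 85. G_1 = 84.
G_1 = 84. HB_3(84) = 3^(3 + 1) + 3. Bump = 1028. G_2 = 1027.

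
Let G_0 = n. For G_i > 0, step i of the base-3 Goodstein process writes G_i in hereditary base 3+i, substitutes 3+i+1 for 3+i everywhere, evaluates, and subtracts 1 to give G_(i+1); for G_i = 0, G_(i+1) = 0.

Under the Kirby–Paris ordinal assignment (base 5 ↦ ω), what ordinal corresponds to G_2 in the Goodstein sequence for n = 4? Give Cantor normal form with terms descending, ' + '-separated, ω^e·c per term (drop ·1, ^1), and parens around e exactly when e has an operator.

base 3: 4 = 3 + 1; at 4: 4 + 1 = 5; next = 4
base 4: 4 = 4; at 5: 5 = 5; next = 4

4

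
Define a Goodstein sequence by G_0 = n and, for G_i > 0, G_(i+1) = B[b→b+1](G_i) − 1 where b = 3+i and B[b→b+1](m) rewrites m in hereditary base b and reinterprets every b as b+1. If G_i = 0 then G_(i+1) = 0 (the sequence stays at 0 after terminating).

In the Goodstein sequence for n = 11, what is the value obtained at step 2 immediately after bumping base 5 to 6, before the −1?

i=0: 11 = 3^2 + 2 (b=3); 3→4: 4^2 + 2 = 18; 18−1 = 17
i=1: 17 = 4^2 + 1 (b=4); 4→5: 5^2 + 1 = 26; 26−1 = 25
i=2: 25 = 5^2 (b=5); 5→6: 6^2 = 36; 36−1 = 35

36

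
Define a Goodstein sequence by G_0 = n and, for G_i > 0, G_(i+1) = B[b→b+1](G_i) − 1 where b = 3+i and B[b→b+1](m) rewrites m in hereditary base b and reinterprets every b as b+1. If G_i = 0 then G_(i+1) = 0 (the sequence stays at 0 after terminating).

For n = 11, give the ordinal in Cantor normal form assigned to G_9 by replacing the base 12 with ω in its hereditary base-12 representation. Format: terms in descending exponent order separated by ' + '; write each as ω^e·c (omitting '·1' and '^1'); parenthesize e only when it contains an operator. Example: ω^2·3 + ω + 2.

ω·4 + 11

base 3: 11 = 3^2 + 2; at 4: 4^2 + 2 = 18; next = 17
base 4: 17 = 4^2 + 1; at 5: 5^2 + 1 = 26; next = 25
base 5: 25 = 5^2; at 6: 6^2 = 36; next = 35
base 6: 35 = 5·6 + 5; at 7: 5·7 + 5 = 40; next = 39
base 7: 39 = 5·7 + 4; at 8: 5·8 + 4 = 44; next = 43
base 8: 43 = 5·8 + 3; at 9: 5·9 + 3 = 48; next = 47
base 9: 47 = 5·9 + 2; at 10: 5·10 + 2 = 52; next = 51
base 10: 51 = 5·10 + 1; at 11: 5·11 + 1 = 56; next = 55
base 11: 55 = 5·11; at 12: 5·12 = 60; next = 59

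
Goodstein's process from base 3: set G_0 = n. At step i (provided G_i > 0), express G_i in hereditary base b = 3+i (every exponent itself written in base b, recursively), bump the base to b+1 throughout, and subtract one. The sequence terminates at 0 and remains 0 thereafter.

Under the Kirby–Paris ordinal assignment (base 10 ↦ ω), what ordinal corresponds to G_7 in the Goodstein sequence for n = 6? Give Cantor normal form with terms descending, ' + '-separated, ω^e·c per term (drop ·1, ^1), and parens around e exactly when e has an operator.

5

i=0: 6 = 2·3 (b=3); 3→4: 2·4 = 8; 8−1 = 7
i=1: 7 = 4 + 3 (b=4); 4→5: 5 + 3 = 8; 8−1 = 7
i=2: 7 = 5 + 2 (b=5); 5→6: 6 + 2 = 8; 8−1 = 7
i=3: 7 = 6 + 1 (b=6); 6→7: 7 + 1 = 8; 8−1 = 7
i=4: 7 = 7 (b=7); 7→8: 8 = 8; 8−1 = 7
i=5: 7 = 7 (b=8); 8→9: 7 = 7; 7−1 = 6
i=6: 6 = 6 (b=9); 9→10: 6 = 6; 6−1 = 5
i=7: 5 = 5 (b=10); 10→11: 5 = 5; 5−1 = 4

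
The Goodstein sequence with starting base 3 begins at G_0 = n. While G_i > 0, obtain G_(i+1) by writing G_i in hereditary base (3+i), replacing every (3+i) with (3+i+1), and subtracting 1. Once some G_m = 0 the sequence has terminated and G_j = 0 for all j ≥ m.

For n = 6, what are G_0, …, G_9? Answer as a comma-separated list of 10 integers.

6, 7, 7, 7, 7, 7, 6, 5, 4, 3

G_0 = 6. HB_3(6) = 2·3. Bump = 8. G_1 = 7.
G_1 = 7. HB_4(7) = 4 + 3. Bump = 8. G_2 = 7.
G_2 = 7. HB_5(7) = 5 + 2. Bump = 8. G_3 = 7.
G_3 = 7. HB_6(7) = 6 + 1. Bump = 8. G_4 = 7.
G_4 = 7. HB_7(7) = 7. Bump = 8. G_5 = 7.
G_5 = 7. HB_8(7) = 7. Bump = 7. G_6 = 6.
G_6 = 6. HB_9(6) = 6. Bump = 6. G_7 = 5.
G_7 = 5. HB_10(5) = 5. Bump = 5. G_8 = 4.
G_8 = 4. HB_11(4) = 4. Bump = 4. G_9 = 3.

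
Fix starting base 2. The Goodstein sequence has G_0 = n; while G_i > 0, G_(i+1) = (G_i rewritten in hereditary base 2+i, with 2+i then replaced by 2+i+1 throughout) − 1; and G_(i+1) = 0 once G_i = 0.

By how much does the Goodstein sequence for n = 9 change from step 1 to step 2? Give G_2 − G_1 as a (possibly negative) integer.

942

(0) 9|_2 = 2^(2 + 1) + 1 ↦ 3^(3 + 1) + 1|_3 = 82 ⇒ 81
(1) 81|_3 = 3^(3 + 1) ↦ 4^(4 + 1)|_4 = 1024 ⇒ 1023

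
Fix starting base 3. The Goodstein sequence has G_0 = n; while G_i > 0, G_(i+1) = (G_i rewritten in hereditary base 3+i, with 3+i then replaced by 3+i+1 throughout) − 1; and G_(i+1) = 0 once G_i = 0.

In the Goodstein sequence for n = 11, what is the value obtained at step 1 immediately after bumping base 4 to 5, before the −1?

26

G_0 = 11. HB_3(11) = 3^2 + 2. Bump = 18. G_1 = 17.
G_1 = 17. HB_4(17) = 4^2 + 1. Bump = 26. G_2 = 25.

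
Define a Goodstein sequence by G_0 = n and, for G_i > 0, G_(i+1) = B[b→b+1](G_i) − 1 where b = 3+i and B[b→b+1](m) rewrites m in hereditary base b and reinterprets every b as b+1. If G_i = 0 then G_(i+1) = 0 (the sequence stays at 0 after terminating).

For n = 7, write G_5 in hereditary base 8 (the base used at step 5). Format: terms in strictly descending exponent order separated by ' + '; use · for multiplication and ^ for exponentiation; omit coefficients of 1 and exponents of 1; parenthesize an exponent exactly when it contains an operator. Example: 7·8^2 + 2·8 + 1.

base 3: 7 = 2·3 + 1; at 4: 2·4 + 1 = 9; next = 8
base 4: 8 = 2·4; at 5: 2·5 = 10; next = 9
base 5: 9 = 5 + 4; at 6: 6 + 4 = 10; next = 9
base 6: 9 = 6 + 3; at 7: 7 + 3 = 10; next = 9
base 7: 9 = 7 + 2; at 8: 8 + 2 = 10; next = 9

8 + 1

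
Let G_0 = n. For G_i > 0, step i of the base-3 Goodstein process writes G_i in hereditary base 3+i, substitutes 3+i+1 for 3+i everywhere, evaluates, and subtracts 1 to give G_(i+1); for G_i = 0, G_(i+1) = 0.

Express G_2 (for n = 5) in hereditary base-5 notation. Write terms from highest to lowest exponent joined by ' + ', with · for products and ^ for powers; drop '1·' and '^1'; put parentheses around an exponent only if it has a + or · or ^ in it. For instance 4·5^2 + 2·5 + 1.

5

G_0=5  [base 3] 3 + 2  →[3↦4]→  4 + 2 = 6  −1 ⇒ G_1=5
G_1=5  [base 4] 4 + 1  →[4↦5]→  5 + 1 = 6  −1 ⇒ G_2=5
G_2=5  [base 5] 5  →[5↦6]→  6 = 6  −1 ⇒ G_3=5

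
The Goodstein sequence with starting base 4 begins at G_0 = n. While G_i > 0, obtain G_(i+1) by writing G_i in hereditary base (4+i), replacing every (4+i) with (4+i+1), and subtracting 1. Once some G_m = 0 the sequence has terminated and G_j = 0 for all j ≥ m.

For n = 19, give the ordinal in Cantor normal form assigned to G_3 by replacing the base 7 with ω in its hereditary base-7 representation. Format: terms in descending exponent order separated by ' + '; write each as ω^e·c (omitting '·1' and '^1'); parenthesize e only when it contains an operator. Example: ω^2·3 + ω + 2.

ω^2

19 —HB4→ 4^2 + 3 —bump→ 5^2 + 3 = 28 —(−1)→ 27
27 —HB5→ 5^2 + 2 —bump→ 6^2 + 2 = 38 —(−1)→ 37
37 —HB6→ 6^2 + 1 —bump→ 7^2 + 1 = 50 —(−1)→ 49
49 —HB7→ 7^2 —bump→ 8^2 = 64 —(−1)→ 63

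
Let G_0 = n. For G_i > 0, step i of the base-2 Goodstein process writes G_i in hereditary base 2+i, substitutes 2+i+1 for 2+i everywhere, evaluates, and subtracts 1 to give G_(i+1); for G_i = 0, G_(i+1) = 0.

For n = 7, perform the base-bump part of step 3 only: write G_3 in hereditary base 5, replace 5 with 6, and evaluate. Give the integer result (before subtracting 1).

base 2: 7 = 2^2 + 2 + 1; at 3: 3^3 + 3 + 1 = 31; next = 30
base 3: 30 = 3^3 + 3; at 4: 4^4 + 4 = 260; next = 259
base 4: 259 = 4^4 + 3; at 5: 5^5 + 3 = 3128; next = 3127
base 5: 3127 = 5^5 + 2; at 6: 6^6 + 2 = 46658; next = 46657

46658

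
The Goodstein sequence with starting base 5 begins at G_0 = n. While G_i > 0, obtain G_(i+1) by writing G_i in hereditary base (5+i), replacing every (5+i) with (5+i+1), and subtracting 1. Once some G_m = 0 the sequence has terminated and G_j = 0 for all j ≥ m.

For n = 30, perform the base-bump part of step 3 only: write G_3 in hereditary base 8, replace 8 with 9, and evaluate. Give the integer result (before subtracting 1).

84

G_0=30  [base 5] 5^2 + 5  →[5↦6]→  6^2 + 6 = 42  −1 ⇒ G_1=41
G_1=41  [base 6] 6^2 + 5  →[6↦7]→  7^2 + 5 = 54  −1 ⇒ G_2=53
G_2=53  [base 7] 7^2 + 4  →[7↦8]→  8^2 + 4 = 68  −1 ⇒ G_3=67
G_3=67  [base 8] 8^2 + 3  →[8↦9]→  9^2 + 3 = 84  −1 ⇒ G_4=83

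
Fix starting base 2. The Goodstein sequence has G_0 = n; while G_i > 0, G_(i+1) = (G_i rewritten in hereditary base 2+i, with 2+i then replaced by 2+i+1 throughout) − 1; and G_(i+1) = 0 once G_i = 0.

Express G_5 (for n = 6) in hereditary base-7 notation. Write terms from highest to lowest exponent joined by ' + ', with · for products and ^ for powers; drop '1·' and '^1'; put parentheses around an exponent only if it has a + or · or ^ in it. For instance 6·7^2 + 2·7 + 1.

5·7^5 + 5·7^4 + 5·7^3 + 5·7^2 + 5·7 + 4

[0] 6 ≡ 2^2 + 2 (base 2). Lift 3: 30. −1: 29.
[1] 29 ≡ 3^3 + 2 (base 3). Lift 4: 258. −1: 257.
[2] 257 ≡ 4^4 + 1 (base 4). Lift 5: 3126. −1: 3125.
[3] 3125 ≡ 5^5 (base 5). Lift 6: 46656. −1: 46655.
[4] 46655 ≡ 5·6^5 + 5·6^4 + 5·6^3 + 5·6^2 + 5·6 + 5 (base 6). Lift 7: 98040. −1: 98039.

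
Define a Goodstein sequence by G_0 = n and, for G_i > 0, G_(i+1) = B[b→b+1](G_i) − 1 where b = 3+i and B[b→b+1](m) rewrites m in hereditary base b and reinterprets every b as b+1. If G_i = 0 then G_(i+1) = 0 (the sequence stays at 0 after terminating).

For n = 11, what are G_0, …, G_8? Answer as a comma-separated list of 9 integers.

G_0 = 11. HB_3(11) = 3^2 + 2. Bump = 18. G_1 = 17.
G_1 = 17. HB_4(17) = 4^2 + 1. Bump = 26. G_2 = 25.
G_2 = 25. HB_5(25) = 5^2. Bump = 36. G_3 = 35.
G_3 = 35. HB_6(35) = 5·6 + 5. Bump = 40. G_4 = 39.
G_4 = 39. HB_7(39) = 5·7 + 4. Bump = 44. G_5 = 43.
G_5 = 43. HB_8(43) = 5·8 + 3. Bump = 48. G_6 = 47.
G_6 = 47. HB_9(47) = 5·9 + 2. Bump = 52. G_7 = 51.
G_7 = 51. HB_10(51) = 5·10 + 1. Bump = 56. G_8 = 55.

11, 17, 25, 35, 39, 43, 47, 51, 55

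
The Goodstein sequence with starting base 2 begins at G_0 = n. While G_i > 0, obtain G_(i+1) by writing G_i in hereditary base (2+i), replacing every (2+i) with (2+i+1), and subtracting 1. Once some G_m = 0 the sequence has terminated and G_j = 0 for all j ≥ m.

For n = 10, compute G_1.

[0] 10 ≡ 2^(2 + 1) + 2 (base 2). Lift 3: 84. −1: 83.
[1] 83 ≡ 3^(3 + 1) + 2 (base 3). Lift 4: 1026. −1: 1025.

83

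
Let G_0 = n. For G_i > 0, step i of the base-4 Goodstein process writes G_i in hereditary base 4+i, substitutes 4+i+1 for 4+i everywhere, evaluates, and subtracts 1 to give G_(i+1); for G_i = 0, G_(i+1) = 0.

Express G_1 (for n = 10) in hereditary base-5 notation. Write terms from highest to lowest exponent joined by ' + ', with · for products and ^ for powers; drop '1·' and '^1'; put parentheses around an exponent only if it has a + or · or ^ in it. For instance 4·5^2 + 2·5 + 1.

base 4: 10 = 2·4 + 2; at 5: 2·5 + 2 = 12; next = 11
base 5: 11 = 2·5 + 1; at 6: 2·6 + 1 = 13; next = 12

2·5 + 1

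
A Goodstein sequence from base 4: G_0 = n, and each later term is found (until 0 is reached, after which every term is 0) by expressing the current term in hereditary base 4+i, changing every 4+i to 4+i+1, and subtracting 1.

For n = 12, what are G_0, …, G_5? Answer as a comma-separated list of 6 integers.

(0) 12|_4 = 3·4 ↦ 3·5|_5 = 15 ⇒ 14
(1) 14|_5 = 2·5 + 4 ↦ 2·6 + 4|_6 = 16 ⇒ 15
(2) 15|_6 = 2·6 + 3 ↦ 2·7 + 3|_7 = 17 ⇒ 16
(3) 16|_7 = 2·7 + 2 ↦ 2·8 + 2|_8 = 18 ⇒ 17
(4) 17|_8 = 2·8 + 1 ↦ 2·9 + 1|_9 = 19 ⇒ 18

12, 14, 15, 16, 17, 18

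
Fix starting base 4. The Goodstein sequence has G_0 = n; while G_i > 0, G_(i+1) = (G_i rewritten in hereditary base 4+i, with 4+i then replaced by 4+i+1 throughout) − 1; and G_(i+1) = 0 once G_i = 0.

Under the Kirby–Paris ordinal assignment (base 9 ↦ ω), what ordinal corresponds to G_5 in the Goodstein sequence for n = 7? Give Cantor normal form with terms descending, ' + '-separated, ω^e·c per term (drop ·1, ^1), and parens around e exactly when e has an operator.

step 0: 7 = 4 + 3; sub 5 for 4: 5 + 3; = 8; G_1 = 8−1 = 7
step 1: 7 = 5 + 2; sub 6 for 5: 6 + 2; = 8; G_2 = 8−1 = 7
step 2: 7 = 6 + 1; sub 7 for 6: 7 + 1; = 8; G_3 = 8−1 = 7
step 3: 7 = 7; sub 8 for 7: 8; = 8; G_4 = 8−1 = 7
step 4: 7 = 7; sub 9 for 8: 7; = 7; G_5 = 7−1 = 6

6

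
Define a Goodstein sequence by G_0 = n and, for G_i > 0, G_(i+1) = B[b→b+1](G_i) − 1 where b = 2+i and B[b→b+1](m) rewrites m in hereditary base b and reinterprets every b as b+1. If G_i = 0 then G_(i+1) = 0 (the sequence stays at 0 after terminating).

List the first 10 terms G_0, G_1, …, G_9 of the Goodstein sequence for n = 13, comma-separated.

13, 108, 1279, 16092, 280711, 5765998, 134219479, 3486786855, 100000003325, 3138428381103

i=0: 13 = 2^(2 + 1) + 2^2 + 1 (b=2); 2→3: 3^(3 + 1) + 3^3 + 1 = 109; 109−1 = 108
i=1: 108 = 3^(3 + 1) + 3^3 (b=3); 3→4: 4^(4 + 1) + 4^4 = 1280; 1280−1 = 1279
i=2: 1279 = 4^(4 + 1) + 3·4^3 + 3·4^2 + 3·4 + 3 (b=4); 4→5: 5^(5 + 1) + 3·5^3 + 3·5^2 + 3·5 + 3 = 16093; 16093−1 = 16092
i=3: 16092 = 5^(5 + 1) + 3·5^3 + 3·5^2 + 3·5 + 2 (b=5); 5→6: 6^(6 + 1) + 3·6^3 + 3·6^2 + 3·6 + 2 = 280712; 280712−1 = 280711
i=4: 280711 = 6^(6 + 1) + 3·6^3 + 3·6^2 + 3·6 + 1 (b=6); 6→7: 7^(7 + 1) + 3·7^3 + 3·7^2 + 3·7 + 1 = 5765999; 5765999−1 = 5765998
i=5: 5765998 = 7^(7 + 1) + 3·7^3 + 3·7^2 + 3·7 (b=7); 7→8: 8^(8 + 1) + 3·8^3 + 3·8^2 + 3·8 = 134219480; 134219480−1 = 134219479
i=6: 134219479 = 8^(8 + 1) + 3·8^3 + 3·8^2 + 2·8 + 7 (b=8); 8→9: 9^(9 + 1) + 3·9^3 + 3·9^2 + 2·9 + 7 = 3486786856; 3486786856−1 = 3486786855
i=7: 3486786855 = 9^(9 + 1) + 3·9^3 + 3·9^2 + 2·9 + 6 (b=9); 9→10: 10^(10 + 1) + 3·10^3 + 3·10^2 + 2·10 + 6 = 100000003326; 100000003326−1 = 100000003325
i=8: 100000003325 = 10^(10 + 1) + 3·10^3 + 3·10^2 + 2·10 + 5 (b=10); 10→11: 11^(11 + 1) + 3·11^3 + 3·11^2 + 2·11 + 5 = 3138428381104; 3138428381104−1 = 3138428381103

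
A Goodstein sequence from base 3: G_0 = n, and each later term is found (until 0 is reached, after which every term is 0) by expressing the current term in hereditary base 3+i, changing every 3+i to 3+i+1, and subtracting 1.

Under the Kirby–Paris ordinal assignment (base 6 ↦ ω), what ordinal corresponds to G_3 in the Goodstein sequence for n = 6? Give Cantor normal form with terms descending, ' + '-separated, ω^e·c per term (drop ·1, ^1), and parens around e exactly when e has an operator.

ω + 1

base 3: 6 = 2·3; at 4: 2·4 = 8; next = 7
base 4: 7 = 4 + 3; at 5: 5 + 3 = 8; next = 7
base 5: 7 = 5 + 2; at 6: 6 + 2 = 8; next = 7
base 6: 7 = 6 + 1; at 7: 7 + 1 = 8; next = 7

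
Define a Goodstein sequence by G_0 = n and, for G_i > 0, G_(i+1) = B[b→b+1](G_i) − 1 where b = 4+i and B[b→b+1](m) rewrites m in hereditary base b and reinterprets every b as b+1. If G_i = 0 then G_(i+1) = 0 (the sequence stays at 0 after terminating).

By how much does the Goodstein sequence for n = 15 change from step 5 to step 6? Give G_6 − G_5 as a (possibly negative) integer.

1

G_0=15  [base 4] 3·4 + 3  →[4↦5]→  3·5 + 3 = 18  −1 ⇒ G_1=17
G_1=17  [base 5] 3·5 + 2  →[5↦6]→  3·6 + 2 = 20  −1 ⇒ G_2=19
G_2=19  [base 6] 3·6 + 1  →[6↦7]→  3·7 + 1 = 22  −1 ⇒ G_3=21
G_3=21  [base 7] 3·7  →[7↦8]→  3·8 = 24  −1 ⇒ G_4=23
G_4=23  [base 8] 2·8 + 7  →[8↦9]→  2·9 + 7 = 25  −1 ⇒ G_5=24
G_5=24  [base 9] 2·9 + 6  →[9↦10]→  2·10 + 6 = 26  −1 ⇒ G_6=25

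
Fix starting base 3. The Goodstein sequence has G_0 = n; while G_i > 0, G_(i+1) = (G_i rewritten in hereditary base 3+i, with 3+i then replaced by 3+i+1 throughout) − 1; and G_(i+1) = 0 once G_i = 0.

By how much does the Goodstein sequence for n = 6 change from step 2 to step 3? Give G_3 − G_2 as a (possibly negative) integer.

6 —HB3→ 2·3 —bump→ 2·4 = 8 —(−1)→ 7
7 —HB4→ 4 + 3 —bump→ 5 + 3 = 8 —(−1)→ 7
7 —HB5→ 5 + 2 —bump→ 6 + 2 = 8 —(−1)→ 7

0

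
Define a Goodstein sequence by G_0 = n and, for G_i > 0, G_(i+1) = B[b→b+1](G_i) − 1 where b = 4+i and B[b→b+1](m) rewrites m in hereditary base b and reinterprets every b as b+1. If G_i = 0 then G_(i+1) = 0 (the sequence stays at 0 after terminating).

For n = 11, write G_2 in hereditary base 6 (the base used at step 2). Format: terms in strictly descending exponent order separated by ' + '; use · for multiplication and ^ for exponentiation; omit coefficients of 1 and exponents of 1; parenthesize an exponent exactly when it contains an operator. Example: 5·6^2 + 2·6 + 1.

2·6 + 1

(0) 11|_4 = 2·4 + 3 ↦ 2·5 + 3|_5 = 13 ⇒ 12
(1) 12|_5 = 2·5 + 2 ↦ 2·6 + 2|_6 = 14 ⇒ 13
(2) 13|_6 = 2·6 + 1 ↦ 2·7 + 1|_7 = 15 ⇒ 14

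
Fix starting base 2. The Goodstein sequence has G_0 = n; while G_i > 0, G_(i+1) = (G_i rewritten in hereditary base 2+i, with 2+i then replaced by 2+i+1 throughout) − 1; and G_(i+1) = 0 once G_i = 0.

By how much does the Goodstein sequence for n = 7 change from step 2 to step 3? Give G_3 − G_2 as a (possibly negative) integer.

G_0=7  [base 2] 2^2 + 2 + 1  →[2↦3]→  3^3 + 3 + 1 = 31  −1 ⇒ G_1=30
G_1=30  [base 3] 3^3 + 3  →[3↦4]→  4^4 + 4 = 260  −1 ⇒ G_2=259
G_2=259  [base 4] 4^4 + 3  →[4↦5]→  5^5 + 3 = 3128  −1 ⇒ G_3=3127

2868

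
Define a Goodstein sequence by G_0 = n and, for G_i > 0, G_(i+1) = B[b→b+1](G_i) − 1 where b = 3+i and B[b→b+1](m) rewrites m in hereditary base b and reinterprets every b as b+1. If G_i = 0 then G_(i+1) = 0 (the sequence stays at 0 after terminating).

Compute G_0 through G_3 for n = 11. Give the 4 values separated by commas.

11, 17, 25, 35

base 3: 11 = 3^2 + 2; at 4: 4^2 + 2 = 18; next = 17
base 4: 17 = 4^2 + 1; at 5: 5^2 + 1 = 26; next = 25
base 5: 25 = 5^2; at 6: 6^2 = 36; next = 35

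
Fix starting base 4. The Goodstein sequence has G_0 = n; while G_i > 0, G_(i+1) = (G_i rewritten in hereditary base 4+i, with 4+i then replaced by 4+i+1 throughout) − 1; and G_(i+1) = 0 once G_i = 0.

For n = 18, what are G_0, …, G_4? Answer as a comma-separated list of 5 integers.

18, 26, 36, 48, 53

step 0: 18 = 4^2 + 2; sub 5 for 4: 5^2 + 2; = 27; G_1 = 27−1 = 26
step 1: 26 = 5^2 + 1; sub 6 for 5: 6^2 + 1; = 37; G_2 = 37−1 = 36
step 2: 36 = 6^2; sub 7 for 6: 7^2; = 49; G_3 = 49−1 = 48
step 3: 48 = 6·7 + 6; sub 8 for 7: 6·8 + 6; = 54; G_4 = 54−1 = 53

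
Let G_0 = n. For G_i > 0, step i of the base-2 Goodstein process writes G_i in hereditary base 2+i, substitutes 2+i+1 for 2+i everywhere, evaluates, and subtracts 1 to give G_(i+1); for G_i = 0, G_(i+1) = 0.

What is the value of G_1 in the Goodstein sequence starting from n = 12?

107

[0] 12 ≡ 2^(2 + 1) + 2^2 (base 2). Lift 3: 108. −1: 107.
[1] 107 ≡ 3^(3 + 1) + 2·3^2 + 2·3 + 2 (base 3). Lift 4: 1066. −1: 1065.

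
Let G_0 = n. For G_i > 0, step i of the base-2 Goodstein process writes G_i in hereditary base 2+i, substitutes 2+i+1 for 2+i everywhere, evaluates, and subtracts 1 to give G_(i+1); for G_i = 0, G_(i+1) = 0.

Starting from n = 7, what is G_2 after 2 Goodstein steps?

G_0 = 7. HB_2(7) = 2^2 + 2 + 1. Bump = 31. G_1 = 30.
G_1 = 30. HB_3(30) = 3^3 + 3. Bump = 260. G_2 = 259.

259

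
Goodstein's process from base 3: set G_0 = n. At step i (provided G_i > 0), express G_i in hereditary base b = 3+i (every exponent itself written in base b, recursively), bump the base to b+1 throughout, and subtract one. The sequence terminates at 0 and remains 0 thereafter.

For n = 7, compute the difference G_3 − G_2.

i=0: 7 = 2·3 + 1 (b=3); 3→4: 2·4 + 1 = 9; 9−1 = 8
i=1: 8 = 2·4 (b=4); 4→5: 2·5 = 10; 10−1 = 9
i=2: 9 = 5 + 4 (b=5); 5→6: 6 + 4 = 10; 10−1 = 9

0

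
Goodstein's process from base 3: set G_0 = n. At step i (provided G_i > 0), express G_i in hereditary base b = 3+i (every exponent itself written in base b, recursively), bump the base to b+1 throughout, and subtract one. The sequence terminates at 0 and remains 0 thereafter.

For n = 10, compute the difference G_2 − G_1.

10 —HB3→ 3^2 + 1 —bump→ 4^2 + 1 = 17 —(−1)→ 16
16 —HB4→ 4^2 —bump→ 5^2 = 25 —(−1)→ 24

8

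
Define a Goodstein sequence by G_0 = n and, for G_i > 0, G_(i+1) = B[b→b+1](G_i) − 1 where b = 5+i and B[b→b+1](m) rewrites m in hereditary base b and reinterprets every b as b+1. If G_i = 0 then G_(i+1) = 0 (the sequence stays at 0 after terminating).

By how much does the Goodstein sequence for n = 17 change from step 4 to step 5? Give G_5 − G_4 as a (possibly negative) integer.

(0) 17|_5 = 3·5 + 2 ↦ 3·6 + 2|_6 = 20 ⇒ 19
(1) 19|_6 = 3·6 + 1 ↦ 3·7 + 1|_7 = 22 ⇒ 21
(2) 21|_7 = 3·7 ↦ 3·8|_8 = 24 ⇒ 23
(3) 23|_8 = 2·8 + 7 ↦ 2·9 + 7|_9 = 25 ⇒ 24
(4) 24|_9 = 2·9 + 6 ↦ 2·10 + 6|_10 = 26 ⇒ 25

1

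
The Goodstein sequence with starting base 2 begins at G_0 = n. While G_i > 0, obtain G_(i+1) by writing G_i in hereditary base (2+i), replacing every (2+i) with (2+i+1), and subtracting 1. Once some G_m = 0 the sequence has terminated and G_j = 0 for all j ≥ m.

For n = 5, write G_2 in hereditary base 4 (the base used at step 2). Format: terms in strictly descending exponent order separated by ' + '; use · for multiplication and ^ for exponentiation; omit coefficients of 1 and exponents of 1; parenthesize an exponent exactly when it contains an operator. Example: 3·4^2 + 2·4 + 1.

3·4^3 + 3·4^2 + 3·4 + 3

base 2: 5 = 2^2 + 1; at 3: 3^3 + 1 = 28; next = 27
base 3: 27 = 3^3; at 4: 4^4 = 256; next = 255
base 4: 255 = 3·4^3 + 3·4^2 + 3·4 + 3; at 5: 3·5^3 + 3·5^2 + 3·5 + 3 = 468; next = 467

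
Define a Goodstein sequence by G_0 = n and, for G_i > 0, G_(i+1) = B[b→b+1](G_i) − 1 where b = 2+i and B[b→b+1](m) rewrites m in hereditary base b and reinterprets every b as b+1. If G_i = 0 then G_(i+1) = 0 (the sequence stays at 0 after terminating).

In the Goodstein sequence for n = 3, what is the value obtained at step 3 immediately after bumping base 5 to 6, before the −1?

2

G_0 = 3. HB_2(3) = 2 + 1. Bump = 4. G_1 = 3.
G_1 = 3. HB_3(3) = 3. Bump = 4. G_2 = 3.
G_2 = 3. HB_4(3) = 3. Bump = 3. G_3 = 2.
G_3 = 2. HB_5(2) = 2. Bump = 2. G_4 = 1.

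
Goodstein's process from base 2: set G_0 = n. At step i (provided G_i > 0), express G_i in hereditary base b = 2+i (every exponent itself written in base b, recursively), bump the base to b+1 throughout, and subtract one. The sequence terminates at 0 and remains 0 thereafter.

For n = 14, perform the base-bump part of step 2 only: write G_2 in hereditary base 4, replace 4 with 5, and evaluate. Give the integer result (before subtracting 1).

base 2: 14 = 2^(2 + 1) + 2^2 + 2; at 3: 3^(3 + 1) + 3^3 + 3 = 111; next = 110
base 3: 110 = 3^(3 + 1) + 3^3 + 2; at 4: 4^(4 + 1) + 4^4 + 2 = 1282; next = 1281
base 4: 1281 = 4^(4 + 1) + 4^4 + 1; at 5: 5^(5 + 1) + 5^5 + 1 = 18751; next = 18750

18751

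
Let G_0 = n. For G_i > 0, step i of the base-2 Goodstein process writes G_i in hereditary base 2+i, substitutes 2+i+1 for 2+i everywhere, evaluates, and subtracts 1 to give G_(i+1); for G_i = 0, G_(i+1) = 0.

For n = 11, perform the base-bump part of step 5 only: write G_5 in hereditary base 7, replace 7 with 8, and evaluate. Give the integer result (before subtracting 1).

step 0: 11 = 2^(2 + 1) + 2 + 1; sub 3 for 2: 3^(3 + 1) + 3 + 1; = 85; G_1 = 85−1 = 84
step 1: 84 = 3^(3 + 1) + 3; sub 4 for 3: 4^(4 + 1) + 4; = 1028; G_2 = 1028−1 = 1027
step 2: 1027 = 4^(4 + 1) + 3; sub 5 for 4: 5^(5 + 1) + 3; = 15628; G_3 = 15628−1 = 15627
step 3: 15627 = 5^(5 + 1) + 2; sub 6 for 5: 6^(6 + 1) + 2; = 279938; G_4 = 279938−1 = 279937
step 4: 279937 = 6^(6 + 1) + 1; sub 7 for 6: 7^(7 + 1) + 1; = 5764802; G_5 = 5764802−1 = 5764801
step 5: 5764801 = 7^(7 + 1); sub 8 for 7: 8^(8 + 1); = 134217728; G_6 = 134217728−1 = 134217727

134217728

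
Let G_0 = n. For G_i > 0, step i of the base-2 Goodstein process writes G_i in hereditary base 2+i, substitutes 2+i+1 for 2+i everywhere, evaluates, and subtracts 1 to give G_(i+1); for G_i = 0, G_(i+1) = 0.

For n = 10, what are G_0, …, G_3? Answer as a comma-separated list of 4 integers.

base 2: 10 = 2^(2 + 1) + 2; at 3: 3^(3 + 1) + 3 = 84; next = 83
base 3: 83 = 3^(3 + 1) + 2; at 4: 4^(4 + 1) + 2 = 1026; next = 1025
base 4: 1025 = 4^(4 + 1) + 1; at 5: 5^(5 + 1) + 1 = 15626; next = 15625

10, 83, 1025, 15625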